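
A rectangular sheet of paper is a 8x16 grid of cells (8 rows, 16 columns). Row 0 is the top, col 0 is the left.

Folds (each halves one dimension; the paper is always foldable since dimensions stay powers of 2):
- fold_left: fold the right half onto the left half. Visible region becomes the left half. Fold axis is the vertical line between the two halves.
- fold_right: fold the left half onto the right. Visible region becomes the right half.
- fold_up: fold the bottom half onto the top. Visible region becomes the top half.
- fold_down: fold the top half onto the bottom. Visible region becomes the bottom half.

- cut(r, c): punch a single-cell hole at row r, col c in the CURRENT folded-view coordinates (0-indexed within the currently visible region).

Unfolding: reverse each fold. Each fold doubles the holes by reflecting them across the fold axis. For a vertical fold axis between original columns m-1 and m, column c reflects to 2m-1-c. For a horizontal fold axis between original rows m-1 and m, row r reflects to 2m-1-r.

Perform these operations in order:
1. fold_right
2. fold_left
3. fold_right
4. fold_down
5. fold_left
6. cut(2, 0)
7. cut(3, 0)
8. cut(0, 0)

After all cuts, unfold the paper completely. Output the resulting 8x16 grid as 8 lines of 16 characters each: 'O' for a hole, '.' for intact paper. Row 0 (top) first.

Answer: OOOOOOOOOOOOOOOO
OOOOOOOOOOOOOOOO
................
OOOOOOOOOOOOOOOO
OOOOOOOOOOOOOOOO
................
OOOOOOOOOOOOOOOO
OOOOOOOOOOOOOOOO

Derivation:
Op 1 fold_right: fold axis v@8; visible region now rows[0,8) x cols[8,16) = 8x8
Op 2 fold_left: fold axis v@12; visible region now rows[0,8) x cols[8,12) = 8x4
Op 3 fold_right: fold axis v@10; visible region now rows[0,8) x cols[10,12) = 8x2
Op 4 fold_down: fold axis h@4; visible region now rows[4,8) x cols[10,12) = 4x2
Op 5 fold_left: fold axis v@11; visible region now rows[4,8) x cols[10,11) = 4x1
Op 6 cut(2, 0): punch at orig (6,10); cuts so far [(6, 10)]; region rows[4,8) x cols[10,11) = 4x1
Op 7 cut(3, 0): punch at orig (7,10); cuts so far [(6, 10), (7, 10)]; region rows[4,8) x cols[10,11) = 4x1
Op 8 cut(0, 0): punch at orig (4,10); cuts so far [(4, 10), (6, 10), (7, 10)]; region rows[4,8) x cols[10,11) = 4x1
Unfold 1 (reflect across v@11): 6 holes -> [(4, 10), (4, 11), (6, 10), (6, 11), (7, 10), (7, 11)]
Unfold 2 (reflect across h@4): 12 holes -> [(0, 10), (0, 11), (1, 10), (1, 11), (3, 10), (3, 11), (4, 10), (4, 11), (6, 10), (6, 11), (7, 10), (7, 11)]
Unfold 3 (reflect across v@10): 24 holes -> [(0, 8), (0, 9), (0, 10), (0, 11), (1, 8), (1, 9), (1, 10), (1, 11), (3, 8), (3, 9), (3, 10), (3, 11), (4, 8), (4, 9), (4, 10), (4, 11), (6, 8), (6, 9), (6, 10), (6, 11), (7, 8), (7, 9), (7, 10), (7, 11)]
Unfold 4 (reflect across v@12): 48 holes -> [(0, 8), (0, 9), (0, 10), (0, 11), (0, 12), (0, 13), (0, 14), (0, 15), (1, 8), (1, 9), (1, 10), (1, 11), (1, 12), (1, 13), (1, 14), (1, 15), (3, 8), (3, 9), (3, 10), (3, 11), (3, 12), (3, 13), (3, 14), (3, 15), (4, 8), (4, 9), (4, 10), (4, 11), (4, 12), (4, 13), (4, 14), (4, 15), (6, 8), (6, 9), (6, 10), (6, 11), (6, 12), (6, 13), (6, 14), (6, 15), (7, 8), (7, 9), (7, 10), (7, 11), (7, 12), (7, 13), (7, 14), (7, 15)]
Unfold 5 (reflect across v@8): 96 holes -> [(0, 0), (0, 1), (0, 2), (0, 3), (0, 4), (0, 5), (0, 6), (0, 7), (0, 8), (0, 9), (0, 10), (0, 11), (0, 12), (0, 13), (0, 14), (0, 15), (1, 0), (1, 1), (1, 2), (1, 3), (1, 4), (1, 5), (1, 6), (1, 7), (1, 8), (1, 9), (1, 10), (1, 11), (1, 12), (1, 13), (1, 14), (1, 15), (3, 0), (3, 1), (3, 2), (3, 3), (3, 4), (3, 5), (3, 6), (3, 7), (3, 8), (3, 9), (3, 10), (3, 11), (3, 12), (3, 13), (3, 14), (3, 15), (4, 0), (4, 1), (4, 2), (4, 3), (4, 4), (4, 5), (4, 6), (4, 7), (4, 8), (4, 9), (4, 10), (4, 11), (4, 12), (4, 13), (4, 14), (4, 15), (6, 0), (6, 1), (6, 2), (6, 3), (6, 4), (6, 5), (6, 6), (6, 7), (6, 8), (6, 9), (6, 10), (6, 11), (6, 12), (6, 13), (6, 14), (6, 15), (7, 0), (7, 1), (7, 2), (7, 3), (7, 4), (7, 5), (7, 6), (7, 7), (7, 8), (7, 9), (7, 10), (7, 11), (7, 12), (7, 13), (7, 14), (7, 15)]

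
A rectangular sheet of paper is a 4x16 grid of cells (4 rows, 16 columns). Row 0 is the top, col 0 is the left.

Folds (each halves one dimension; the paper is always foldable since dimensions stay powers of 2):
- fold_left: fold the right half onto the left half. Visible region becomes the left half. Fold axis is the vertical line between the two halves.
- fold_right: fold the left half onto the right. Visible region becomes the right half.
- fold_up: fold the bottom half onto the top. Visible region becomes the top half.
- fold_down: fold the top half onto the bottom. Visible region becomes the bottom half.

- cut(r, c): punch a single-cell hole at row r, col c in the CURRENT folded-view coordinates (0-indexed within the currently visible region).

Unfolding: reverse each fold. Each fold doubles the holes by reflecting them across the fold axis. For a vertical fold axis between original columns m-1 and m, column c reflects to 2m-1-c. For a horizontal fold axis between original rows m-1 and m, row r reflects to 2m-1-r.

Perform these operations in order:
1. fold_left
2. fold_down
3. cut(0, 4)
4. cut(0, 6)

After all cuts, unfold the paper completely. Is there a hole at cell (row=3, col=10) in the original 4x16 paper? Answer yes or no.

Op 1 fold_left: fold axis v@8; visible region now rows[0,4) x cols[0,8) = 4x8
Op 2 fold_down: fold axis h@2; visible region now rows[2,4) x cols[0,8) = 2x8
Op 3 cut(0, 4): punch at orig (2,4); cuts so far [(2, 4)]; region rows[2,4) x cols[0,8) = 2x8
Op 4 cut(0, 6): punch at orig (2,6); cuts so far [(2, 4), (2, 6)]; region rows[2,4) x cols[0,8) = 2x8
Unfold 1 (reflect across h@2): 4 holes -> [(1, 4), (1, 6), (2, 4), (2, 6)]
Unfold 2 (reflect across v@8): 8 holes -> [(1, 4), (1, 6), (1, 9), (1, 11), (2, 4), (2, 6), (2, 9), (2, 11)]
Holes: [(1, 4), (1, 6), (1, 9), (1, 11), (2, 4), (2, 6), (2, 9), (2, 11)]

Answer: no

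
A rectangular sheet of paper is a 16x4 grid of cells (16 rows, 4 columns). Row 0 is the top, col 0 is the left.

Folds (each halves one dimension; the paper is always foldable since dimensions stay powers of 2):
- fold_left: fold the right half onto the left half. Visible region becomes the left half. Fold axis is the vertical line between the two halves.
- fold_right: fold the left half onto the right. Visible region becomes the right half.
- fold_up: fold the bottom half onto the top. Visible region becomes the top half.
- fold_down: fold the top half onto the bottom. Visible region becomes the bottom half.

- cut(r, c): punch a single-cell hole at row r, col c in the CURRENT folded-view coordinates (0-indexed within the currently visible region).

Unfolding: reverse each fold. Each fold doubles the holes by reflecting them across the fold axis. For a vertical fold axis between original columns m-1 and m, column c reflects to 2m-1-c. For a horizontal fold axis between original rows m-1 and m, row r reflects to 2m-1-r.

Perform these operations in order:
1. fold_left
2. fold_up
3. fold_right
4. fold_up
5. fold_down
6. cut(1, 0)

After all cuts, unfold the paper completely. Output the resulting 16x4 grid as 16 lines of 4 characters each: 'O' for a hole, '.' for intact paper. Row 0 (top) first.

Answer: OOOO
....
....
OOOO
OOOO
....
....
OOOO
OOOO
....
....
OOOO
OOOO
....
....
OOOO

Derivation:
Op 1 fold_left: fold axis v@2; visible region now rows[0,16) x cols[0,2) = 16x2
Op 2 fold_up: fold axis h@8; visible region now rows[0,8) x cols[0,2) = 8x2
Op 3 fold_right: fold axis v@1; visible region now rows[0,8) x cols[1,2) = 8x1
Op 4 fold_up: fold axis h@4; visible region now rows[0,4) x cols[1,2) = 4x1
Op 5 fold_down: fold axis h@2; visible region now rows[2,4) x cols[1,2) = 2x1
Op 6 cut(1, 0): punch at orig (3,1); cuts so far [(3, 1)]; region rows[2,4) x cols[1,2) = 2x1
Unfold 1 (reflect across h@2): 2 holes -> [(0, 1), (3, 1)]
Unfold 2 (reflect across h@4): 4 holes -> [(0, 1), (3, 1), (4, 1), (7, 1)]
Unfold 3 (reflect across v@1): 8 holes -> [(0, 0), (0, 1), (3, 0), (3, 1), (4, 0), (4, 1), (7, 0), (7, 1)]
Unfold 4 (reflect across h@8): 16 holes -> [(0, 0), (0, 1), (3, 0), (3, 1), (4, 0), (4, 1), (7, 0), (7, 1), (8, 0), (8, 1), (11, 0), (11, 1), (12, 0), (12, 1), (15, 0), (15, 1)]
Unfold 5 (reflect across v@2): 32 holes -> [(0, 0), (0, 1), (0, 2), (0, 3), (3, 0), (3, 1), (3, 2), (3, 3), (4, 0), (4, 1), (4, 2), (4, 3), (7, 0), (7, 1), (7, 2), (7, 3), (8, 0), (8, 1), (8, 2), (8, 3), (11, 0), (11, 1), (11, 2), (11, 3), (12, 0), (12, 1), (12, 2), (12, 3), (15, 0), (15, 1), (15, 2), (15, 3)]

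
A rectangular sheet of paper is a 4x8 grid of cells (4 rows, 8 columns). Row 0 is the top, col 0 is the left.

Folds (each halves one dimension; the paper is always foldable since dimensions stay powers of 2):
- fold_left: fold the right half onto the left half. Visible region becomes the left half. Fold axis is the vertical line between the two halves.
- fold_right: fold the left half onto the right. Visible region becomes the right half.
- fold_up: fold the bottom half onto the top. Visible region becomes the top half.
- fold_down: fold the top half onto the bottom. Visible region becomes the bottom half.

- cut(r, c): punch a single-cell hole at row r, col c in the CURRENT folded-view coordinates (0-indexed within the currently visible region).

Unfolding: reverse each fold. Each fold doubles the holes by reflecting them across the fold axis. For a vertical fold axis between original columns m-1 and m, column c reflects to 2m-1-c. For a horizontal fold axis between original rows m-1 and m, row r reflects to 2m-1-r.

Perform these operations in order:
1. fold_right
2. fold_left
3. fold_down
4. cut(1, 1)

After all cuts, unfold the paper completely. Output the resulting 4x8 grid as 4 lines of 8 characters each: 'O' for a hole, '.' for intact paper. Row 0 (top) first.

Answer: .OO..OO.
........
........
.OO..OO.

Derivation:
Op 1 fold_right: fold axis v@4; visible region now rows[0,4) x cols[4,8) = 4x4
Op 2 fold_left: fold axis v@6; visible region now rows[0,4) x cols[4,6) = 4x2
Op 3 fold_down: fold axis h@2; visible region now rows[2,4) x cols[4,6) = 2x2
Op 4 cut(1, 1): punch at orig (3,5); cuts so far [(3, 5)]; region rows[2,4) x cols[4,6) = 2x2
Unfold 1 (reflect across h@2): 2 holes -> [(0, 5), (3, 5)]
Unfold 2 (reflect across v@6): 4 holes -> [(0, 5), (0, 6), (3, 5), (3, 6)]
Unfold 3 (reflect across v@4): 8 holes -> [(0, 1), (0, 2), (0, 5), (0, 6), (3, 1), (3, 2), (3, 5), (3, 6)]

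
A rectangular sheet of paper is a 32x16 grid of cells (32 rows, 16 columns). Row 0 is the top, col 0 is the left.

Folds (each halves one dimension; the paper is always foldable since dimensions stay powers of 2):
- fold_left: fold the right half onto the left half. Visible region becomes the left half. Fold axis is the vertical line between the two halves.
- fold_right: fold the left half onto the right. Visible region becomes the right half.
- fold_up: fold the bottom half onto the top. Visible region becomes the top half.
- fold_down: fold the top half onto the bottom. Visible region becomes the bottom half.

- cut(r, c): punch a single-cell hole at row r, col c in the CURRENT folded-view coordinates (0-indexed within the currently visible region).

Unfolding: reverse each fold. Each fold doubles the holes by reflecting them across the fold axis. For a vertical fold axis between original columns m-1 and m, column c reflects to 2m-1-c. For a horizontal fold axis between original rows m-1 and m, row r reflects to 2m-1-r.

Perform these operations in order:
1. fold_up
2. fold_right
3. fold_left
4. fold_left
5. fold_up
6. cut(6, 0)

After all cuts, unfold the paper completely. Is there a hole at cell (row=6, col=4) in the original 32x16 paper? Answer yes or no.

Op 1 fold_up: fold axis h@16; visible region now rows[0,16) x cols[0,16) = 16x16
Op 2 fold_right: fold axis v@8; visible region now rows[0,16) x cols[8,16) = 16x8
Op 3 fold_left: fold axis v@12; visible region now rows[0,16) x cols[8,12) = 16x4
Op 4 fold_left: fold axis v@10; visible region now rows[0,16) x cols[8,10) = 16x2
Op 5 fold_up: fold axis h@8; visible region now rows[0,8) x cols[8,10) = 8x2
Op 6 cut(6, 0): punch at orig (6,8); cuts so far [(6, 8)]; region rows[0,8) x cols[8,10) = 8x2
Unfold 1 (reflect across h@8): 2 holes -> [(6, 8), (9, 8)]
Unfold 2 (reflect across v@10): 4 holes -> [(6, 8), (6, 11), (9, 8), (9, 11)]
Unfold 3 (reflect across v@12): 8 holes -> [(6, 8), (6, 11), (6, 12), (6, 15), (9, 8), (9, 11), (9, 12), (9, 15)]
Unfold 4 (reflect across v@8): 16 holes -> [(6, 0), (6, 3), (6, 4), (6, 7), (6, 8), (6, 11), (6, 12), (6, 15), (9, 0), (9, 3), (9, 4), (9, 7), (9, 8), (9, 11), (9, 12), (9, 15)]
Unfold 5 (reflect across h@16): 32 holes -> [(6, 0), (6, 3), (6, 4), (6, 7), (6, 8), (6, 11), (6, 12), (6, 15), (9, 0), (9, 3), (9, 4), (9, 7), (9, 8), (9, 11), (9, 12), (9, 15), (22, 0), (22, 3), (22, 4), (22, 7), (22, 8), (22, 11), (22, 12), (22, 15), (25, 0), (25, 3), (25, 4), (25, 7), (25, 8), (25, 11), (25, 12), (25, 15)]
Holes: [(6, 0), (6, 3), (6, 4), (6, 7), (6, 8), (6, 11), (6, 12), (6, 15), (9, 0), (9, 3), (9, 4), (9, 7), (9, 8), (9, 11), (9, 12), (9, 15), (22, 0), (22, 3), (22, 4), (22, 7), (22, 8), (22, 11), (22, 12), (22, 15), (25, 0), (25, 3), (25, 4), (25, 7), (25, 8), (25, 11), (25, 12), (25, 15)]

Answer: yes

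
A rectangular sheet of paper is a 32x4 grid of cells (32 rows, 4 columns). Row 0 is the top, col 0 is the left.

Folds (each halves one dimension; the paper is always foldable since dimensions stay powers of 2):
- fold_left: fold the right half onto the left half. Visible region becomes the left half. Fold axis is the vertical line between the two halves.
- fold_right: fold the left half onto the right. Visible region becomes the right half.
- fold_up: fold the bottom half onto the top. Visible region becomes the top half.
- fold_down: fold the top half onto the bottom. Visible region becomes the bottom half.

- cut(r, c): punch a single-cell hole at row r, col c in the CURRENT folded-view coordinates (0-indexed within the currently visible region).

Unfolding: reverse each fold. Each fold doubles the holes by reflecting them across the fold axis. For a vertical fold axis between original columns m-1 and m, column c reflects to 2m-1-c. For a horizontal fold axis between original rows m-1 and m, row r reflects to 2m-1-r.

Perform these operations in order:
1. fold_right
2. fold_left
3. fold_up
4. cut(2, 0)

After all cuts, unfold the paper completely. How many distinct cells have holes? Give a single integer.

Op 1 fold_right: fold axis v@2; visible region now rows[0,32) x cols[2,4) = 32x2
Op 2 fold_left: fold axis v@3; visible region now rows[0,32) x cols[2,3) = 32x1
Op 3 fold_up: fold axis h@16; visible region now rows[0,16) x cols[2,3) = 16x1
Op 4 cut(2, 0): punch at orig (2,2); cuts so far [(2, 2)]; region rows[0,16) x cols[2,3) = 16x1
Unfold 1 (reflect across h@16): 2 holes -> [(2, 2), (29, 2)]
Unfold 2 (reflect across v@3): 4 holes -> [(2, 2), (2, 3), (29, 2), (29, 3)]
Unfold 3 (reflect across v@2): 8 holes -> [(2, 0), (2, 1), (2, 2), (2, 3), (29, 0), (29, 1), (29, 2), (29, 3)]

Answer: 8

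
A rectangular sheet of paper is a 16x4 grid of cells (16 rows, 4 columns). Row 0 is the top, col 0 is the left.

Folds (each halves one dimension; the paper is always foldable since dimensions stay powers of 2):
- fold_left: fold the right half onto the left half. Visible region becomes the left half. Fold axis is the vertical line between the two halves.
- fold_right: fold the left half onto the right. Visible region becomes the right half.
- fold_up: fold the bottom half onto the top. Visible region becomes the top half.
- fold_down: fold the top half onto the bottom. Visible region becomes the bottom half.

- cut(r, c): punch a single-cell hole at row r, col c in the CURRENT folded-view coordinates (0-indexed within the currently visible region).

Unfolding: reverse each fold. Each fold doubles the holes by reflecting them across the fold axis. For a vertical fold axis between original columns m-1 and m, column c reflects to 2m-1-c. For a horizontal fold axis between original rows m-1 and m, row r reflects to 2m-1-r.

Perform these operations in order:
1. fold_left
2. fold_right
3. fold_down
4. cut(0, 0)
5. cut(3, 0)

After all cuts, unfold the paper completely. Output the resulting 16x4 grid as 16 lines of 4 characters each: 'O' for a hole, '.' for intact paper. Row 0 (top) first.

Op 1 fold_left: fold axis v@2; visible region now rows[0,16) x cols[0,2) = 16x2
Op 2 fold_right: fold axis v@1; visible region now rows[0,16) x cols[1,2) = 16x1
Op 3 fold_down: fold axis h@8; visible region now rows[8,16) x cols[1,2) = 8x1
Op 4 cut(0, 0): punch at orig (8,1); cuts so far [(8, 1)]; region rows[8,16) x cols[1,2) = 8x1
Op 5 cut(3, 0): punch at orig (11,1); cuts so far [(8, 1), (11, 1)]; region rows[8,16) x cols[1,2) = 8x1
Unfold 1 (reflect across h@8): 4 holes -> [(4, 1), (7, 1), (8, 1), (11, 1)]
Unfold 2 (reflect across v@1): 8 holes -> [(4, 0), (4, 1), (7, 0), (7, 1), (8, 0), (8, 1), (11, 0), (11, 1)]
Unfold 3 (reflect across v@2): 16 holes -> [(4, 0), (4, 1), (4, 2), (4, 3), (7, 0), (7, 1), (7, 2), (7, 3), (8, 0), (8, 1), (8, 2), (8, 3), (11, 0), (11, 1), (11, 2), (11, 3)]

Answer: ....
....
....
....
OOOO
....
....
OOOO
OOOO
....
....
OOOO
....
....
....
....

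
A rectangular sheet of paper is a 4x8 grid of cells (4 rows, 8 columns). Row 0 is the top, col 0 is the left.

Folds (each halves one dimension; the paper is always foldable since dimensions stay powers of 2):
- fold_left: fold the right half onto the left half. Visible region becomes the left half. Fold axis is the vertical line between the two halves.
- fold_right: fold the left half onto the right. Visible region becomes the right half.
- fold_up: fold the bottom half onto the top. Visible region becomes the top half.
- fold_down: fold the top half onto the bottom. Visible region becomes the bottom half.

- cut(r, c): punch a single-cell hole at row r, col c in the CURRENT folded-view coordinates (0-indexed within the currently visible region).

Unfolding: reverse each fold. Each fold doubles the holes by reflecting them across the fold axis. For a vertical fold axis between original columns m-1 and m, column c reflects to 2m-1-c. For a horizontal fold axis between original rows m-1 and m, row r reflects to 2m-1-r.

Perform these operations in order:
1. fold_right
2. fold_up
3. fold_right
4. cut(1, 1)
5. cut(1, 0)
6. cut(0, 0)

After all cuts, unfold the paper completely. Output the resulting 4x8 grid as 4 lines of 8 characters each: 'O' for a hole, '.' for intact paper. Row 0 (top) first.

Answer: .OO..OO.
OOOOOOOO
OOOOOOOO
.OO..OO.

Derivation:
Op 1 fold_right: fold axis v@4; visible region now rows[0,4) x cols[4,8) = 4x4
Op 2 fold_up: fold axis h@2; visible region now rows[0,2) x cols[4,8) = 2x4
Op 3 fold_right: fold axis v@6; visible region now rows[0,2) x cols[6,8) = 2x2
Op 4 cut(1, 1): punch at orig (1,7); cuts so far [(1, 7)]; region rows[0,2) x cols[6,8) = 2x2
Op 5 cut(1, 0): punch at orig (1,6); cuts so far [(1, 6), (1, 7)]; region rows[0,2) x cols[6,8) = 2x2
Op 6 cut(0, 0): punch at orig (0,6); cuts so far [(0, 6), (1, 6), (1, 7)]; region rows[0,2) x cols[6,8) = 2x2
Unfold 1 (reflect across v@6): 6 holes -> [(0, 5), (0, 6), (1, 4), (1, 5), (1, 6), (1, 7)]
Unfold 2 (reflect across h@2): 12 holes -> [(0, 5), (0, 6), (1, 4), (1, 5), (1, 6), (1, 7), (2, 4), (2, 5), (2, 6), (2, 7), (3, 5), (3, 6)]
Unfold 3 (reflect across v@4): 24 holes -> [(0, 1), (0, 2), (0, 5), (0, 6), (1, 0), (1, 1), (1, 2), (1, 3), (1, 4), (1, 5), (1, 6), (1, 7), (2, 0), (2, 1), (2, 2), (2, 3), (2, 4), (2, 5), (2, 6), (2, 7), (3, 1), (3, 2), (3, 5), (3, 6)]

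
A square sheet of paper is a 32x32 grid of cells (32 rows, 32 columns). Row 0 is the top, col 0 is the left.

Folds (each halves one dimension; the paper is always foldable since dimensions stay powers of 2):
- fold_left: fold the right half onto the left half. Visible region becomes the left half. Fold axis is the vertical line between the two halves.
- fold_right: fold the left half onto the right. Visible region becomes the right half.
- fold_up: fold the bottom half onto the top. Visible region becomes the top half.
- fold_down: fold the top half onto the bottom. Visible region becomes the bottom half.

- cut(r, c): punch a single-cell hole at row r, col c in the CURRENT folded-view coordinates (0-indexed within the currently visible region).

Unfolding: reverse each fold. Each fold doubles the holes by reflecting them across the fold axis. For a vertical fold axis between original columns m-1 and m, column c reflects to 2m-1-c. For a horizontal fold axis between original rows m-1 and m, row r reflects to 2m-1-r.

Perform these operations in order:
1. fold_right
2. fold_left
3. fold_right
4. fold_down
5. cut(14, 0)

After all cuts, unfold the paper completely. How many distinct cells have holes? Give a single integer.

Answer: 16

Derivation:
Op 1 fold_right: fold axis v@16; visible region now rows[0,32) x cols[16,32) = 32x16
Op 2 fold_left: fold axis v@24; visible region now rows[0,32) x cols[16,24) = 32x8
Op 3 fold_right: fold axis v@20; visible region now rows[0,32) x cols[20,24) = 32x4
Op 4 fold_down: fold axis h@16; visible region now rows[16,32) x cols[20,24) = 16x4
Op 5 cut(14, 0): punch at orig (30,20); cuts so far [(30, 20)]; region rows[16,32) x cols[20,24) = 16x4
Unfold 1 (reflect across h@16): 2 holes -> [(1, 20), (30, 20)]
Unfold 2 (reflect across v@20): 4 holes -> [(1, 19), (1, 20), (30, 19), (30, 20)]
Unfold 3 (reflect across v@24): 8 holes -> [(1, 19), (1, 20), (1, 27), (1, 28), (30, 19), (30, 20), (30, 27), (30, 28)]
Unfold 4 (reflect across v@16): 16 holes -> [(1, 3), (1, 4), (1, 11), (1, 12), (1, 19), (1, 20), (1, 27), (1, 28), (30, 3), (30, 4), (30, 11), (30, 12), (30, 19), (30, 20), (30, 27), (30, 28)]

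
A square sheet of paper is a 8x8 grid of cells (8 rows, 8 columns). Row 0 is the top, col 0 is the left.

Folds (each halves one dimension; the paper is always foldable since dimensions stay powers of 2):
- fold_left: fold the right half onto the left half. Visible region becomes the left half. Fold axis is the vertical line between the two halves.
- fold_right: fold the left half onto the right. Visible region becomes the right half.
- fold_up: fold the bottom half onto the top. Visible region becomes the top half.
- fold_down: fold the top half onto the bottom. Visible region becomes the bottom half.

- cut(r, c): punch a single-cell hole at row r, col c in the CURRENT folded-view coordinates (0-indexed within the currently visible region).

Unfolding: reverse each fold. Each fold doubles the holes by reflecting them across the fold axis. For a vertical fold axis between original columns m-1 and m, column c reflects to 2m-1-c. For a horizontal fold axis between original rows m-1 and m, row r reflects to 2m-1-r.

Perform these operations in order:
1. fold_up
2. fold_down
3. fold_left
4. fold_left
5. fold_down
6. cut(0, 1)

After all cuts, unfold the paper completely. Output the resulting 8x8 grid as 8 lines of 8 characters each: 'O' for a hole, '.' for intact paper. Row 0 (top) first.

Op 1 fold_up: fold axis h@4; visible region now rows[0,4) x cols[0,8) = 4x8
Op 2 fold_down: fold axis h@2; visible region now rows[2,4) x cols[0,8) = 2x8
Op 3 fold_left: fold axis v@4; visible region now rows[2,4) x cols[0,4) = 2x4
Op 4 fold_left: fold axis v@2; visible region now rows[2,4) x cols[0,2) = 2x2
Op 5 fold_down: fold axis h@3; visible region now rows[3,4) x cols[0,2) = 1x2
Op 6 cut(0, 1): punch at orig (3,1); cuts so far [(3, 1)]; region rows[3,4) x cols[0,2) = 1x2
Unfold 1 (reflect across h@3): 2 holes -> [(2, 1), (3, 1)]
Unfold 2 (reflect across v@2): 4 holes -> [(2, 1), (2, 2), (3, 1), (3, 2)]
Unfold 3 (reflect across v@4): 8 holes -> [(2, 1), (2, 2), (2, 5), (2, 6), (3, 1), (3, 2), (3, 5), (3, 6)]
Unfold 4 (reflect across h@2): 16 holes -> [(0, 1), (0, 2), (0, 5), (0, 6), (1, 1), (1, 2), (1, 5), (1, 6), (2, 1), (2, 2), (2, 5), (2, 6), (3, 1), (3, 2), (3, 5), (3, 6)]
Unfold 5 (reflect across h@4): 32 holes -> [(0, 1), (0, 2), (0, 5), (0, 6), (1, 1), (1, 2), (1, 5), (1, 6), (2, 1), (2, 2), (2, 5), (2, 6), (3, 1), (3, 2), (3, 5), (3, 6), (4, 1), (4, 2), (4, 5), (4, 6), (5, 1), (5, 2), (5, 5), (5, 6), (6, 1), (6, 2), (6, 5), (6, 6), (7, 1), (7, 2), (7, 5), (7, 6)]

Answer: .OO..OO.
.OO..OO.
.OO..OO.
.OO..OO.
.OO..OO.
.OO..OO.
.OO..OO.
.OO..OO.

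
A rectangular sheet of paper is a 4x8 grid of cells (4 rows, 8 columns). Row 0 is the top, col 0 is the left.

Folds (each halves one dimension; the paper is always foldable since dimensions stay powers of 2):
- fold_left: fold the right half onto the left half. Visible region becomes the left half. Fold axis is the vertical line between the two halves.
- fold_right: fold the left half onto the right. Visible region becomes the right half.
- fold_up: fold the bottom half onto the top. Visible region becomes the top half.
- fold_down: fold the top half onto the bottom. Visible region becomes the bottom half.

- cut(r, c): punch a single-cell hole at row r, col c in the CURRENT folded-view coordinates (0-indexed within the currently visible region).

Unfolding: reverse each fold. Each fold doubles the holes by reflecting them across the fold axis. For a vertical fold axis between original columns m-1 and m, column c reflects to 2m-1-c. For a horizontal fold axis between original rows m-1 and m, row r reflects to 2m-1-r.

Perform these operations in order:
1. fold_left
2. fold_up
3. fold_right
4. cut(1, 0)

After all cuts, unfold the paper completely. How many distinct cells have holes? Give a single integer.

Answer: 8

Derivation:
Op 1 fold_left: fold axis v@4; visible region now rows[0,4) x cols[0,4) = 4x4
Op 2 fold_up: fold axis h@2; visible region now rows[0,2) x cols[0,4) = 2x4
Op 3 fold_right: fold axis v@2; visible region now rows[0,2) x cols[2,4) = 2x2
Op 4 cut(1, 0): punch at orig (1,2); cuts so far [(1, 2)]; region rows[0,2) x cols[2,4) = 2x2
Unfold 1 (reflect across v@2): 2 holes -> [(1, 1), (1, 2)]
Unfold 2 (reflect across h@2): 4 holes -> [(1, 1), (1, 2), (2, 1), (2, 2)]
Unfold 3 (reflect across v@4): 8 holes -> [(1, 1), (1, 2), (1, 5), (1, 6), (2, 1), (2, 2), (2, 5), (2, 6)]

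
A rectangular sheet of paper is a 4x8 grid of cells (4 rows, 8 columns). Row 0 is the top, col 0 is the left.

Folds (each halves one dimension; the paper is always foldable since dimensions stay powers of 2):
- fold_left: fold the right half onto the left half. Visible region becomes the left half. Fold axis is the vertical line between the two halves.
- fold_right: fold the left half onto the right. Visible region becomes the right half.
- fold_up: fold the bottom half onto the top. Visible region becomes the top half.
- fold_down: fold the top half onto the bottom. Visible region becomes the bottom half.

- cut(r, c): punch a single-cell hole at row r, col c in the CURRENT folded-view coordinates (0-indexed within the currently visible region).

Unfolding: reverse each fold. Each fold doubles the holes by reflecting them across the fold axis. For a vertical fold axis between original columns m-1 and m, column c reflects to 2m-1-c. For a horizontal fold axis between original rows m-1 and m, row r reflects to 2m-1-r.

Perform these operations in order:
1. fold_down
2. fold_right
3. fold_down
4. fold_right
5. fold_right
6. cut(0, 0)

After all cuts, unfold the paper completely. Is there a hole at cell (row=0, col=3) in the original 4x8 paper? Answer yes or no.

Answer: yes

Derivation:
Op 1 fold_down: fold axis h@2; visible region now rows[2,4) x cols[0,8) = 2x8
Op 2 fold_right: fold axis v@4; visible region now rows[2,4) x cols[4,8) = 2x4
Op 3 fold_down: fold axis h@3; visible region now rows[3,4) x cols[4,8) = 1x4
Op 4 fold_right: fold axis v@6; visible region now rows[3,4) x cols[6,8) = 1x2
Op 5 fold_right: fold axis v@7; visible region now rows[3,4) x cols[7,8) = 1x1
Op 6 cut(0, 0): punch at orig (3,7); cuts so far [(3, 7)]; region rows[3,4) x cols[7,8) = 1x1
Unfold 1 (reflect across v@7): 2 holes -> [(3, 6), (3, 7)]
Unfold 2 (reflect across v@6): 4 holes -> [(3, 4), (3, 5), (3, 6), (3, 7)]
Unfold 3 (reflect across h@3): 8 holes -> [(2, 4), (2, 5), (2, 6), (2, 7), (3, 4), (3, 5), (3, 6), (3, 7)]
Unfold 4 (reflect across v@4): 16 holes -> [(2, 0), (2, 1), (2, 2), (2, 3), (2, 4), (2, 5), (2, 6), (2, 7), (3, 0), (3, 1), (3, 2), (3, 3), (3, 4), (3, 5), (3, 6), (3, 7)]
Unfold 5 (reflect across h@2): 32 holes -> [(0, 0), (0, 1), (0, 2), (0, 3), (0, 4), (0, 5), (0, 6), (0, 7), (1, 0), (1, 1), (1, 2), (1, 3), (1, 4), (1, 5), (1, 6), (1, 7), (2, 0), (2, 1), (2, 2), (2, 3), (2, 4), (2, 5), (2, 6), (2, 7), (3, 0), (3, 1), (3, 2), (3, 3), (3, 4), (3, 5), (3, 6), (3, 7)]
Holes: [(0, 0), (0, 1), (0, 2), (0, 3), (0, 4), (0, 5), (0, 6), (0, 7), (1, 0), (1, 1), (1, 2), (1, 3), (1, 4), (1, 5), (1, 6), (1, 7), (2, 0), (2, 1), (2, 2), (2, 3), (2, 4), (2, 5), (2, 6), (2, 7), (3, 0), (3, 1), (3, 2), (3, 3), (3, 4), (3, 5), (3, 6), (3, 7)]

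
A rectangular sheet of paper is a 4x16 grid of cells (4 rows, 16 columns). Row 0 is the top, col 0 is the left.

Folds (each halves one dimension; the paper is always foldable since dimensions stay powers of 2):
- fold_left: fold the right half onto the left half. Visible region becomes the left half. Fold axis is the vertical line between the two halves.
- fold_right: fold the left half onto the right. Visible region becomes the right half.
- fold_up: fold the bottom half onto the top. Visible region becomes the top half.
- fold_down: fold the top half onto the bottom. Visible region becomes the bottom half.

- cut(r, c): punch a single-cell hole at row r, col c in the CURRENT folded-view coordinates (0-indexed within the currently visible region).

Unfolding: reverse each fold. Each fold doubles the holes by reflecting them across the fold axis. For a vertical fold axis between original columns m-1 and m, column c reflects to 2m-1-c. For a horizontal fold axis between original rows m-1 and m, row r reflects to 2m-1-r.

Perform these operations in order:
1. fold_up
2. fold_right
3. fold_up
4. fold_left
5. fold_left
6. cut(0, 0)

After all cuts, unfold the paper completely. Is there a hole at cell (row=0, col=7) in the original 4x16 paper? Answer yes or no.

Op 1 fold_up: fold axis h@2; visible region now rows[0,2) x cols[0,16) = 2x16
Op 2 fold_right: fold axis v@8; visible region now rows[0,2) x cols[8,16) = 2x8
Op 3 fold_up: fold axis h@1; visible region now rows[0,1) x cols[8,16) = 1x8
Op 4 fold_left: fold axis v@12; visible region now rows[0,1) x cols[8,12) = 1x4
Op 5 fold_left: fold axis v@10; visible region now rows[0,1) x cols[8,10) = 1x2
Op 6 cut(0, 0): punch at orig (0,8); cuts so far [(0, 8)]; region rows[0,1) x cols[8,10) = 1x2
Unfold 1 (reflect across v@10): 2 holes -> [(0, 8), (0, 11)]
Unfold 2 (reflect across v@12): 4 holes -> [(0, 8), (0, 11), (0, 12), (0, 15)]
Unfold 3 (reflect across h@1): 8 holes -> [(0, 8), (0, 11), (0, 12), (0, 15), (1, 8), (1, 11), (1, 12), (1, 15)]
Unfold 4 (reflect across v@8): 16 holes -> [(0, 0), (0, 3), (0, 4), (0, 7), (0, 8), (0, 11), (0, 12), (0, 15), (1, 0), (1, 3), (1, 4), (1, 7), (1, 8), (1, 11), (1, 12), (1, 15)]
Unfold 5 (reflect across h@2): 32 holes -> [(0, 0), (0, 3), (0, 4), (0, 7), (0, 8), (0, 11), (0, 12), (0, 15), (1, 0), (1, 3), (1, 4), (1, 7), (1, 8), (1, 11), (1, 12), (1, 15), (2, 0), (2, 3), (2, 4), (2, 7), (2, 8), (2, 11), (2, 12), (2, 15), (3, 0), (3, 3), (3, 4), (3, 7), (3, 8), (3, 11), (3, 12), (3, 15)]
Holes: [(0, 0), (0, 3), (0, 4), (0, 7), (0, 8), (0, 11), (0, 12), (0, 15), (1, 0), (1, 3), (1, 4), (1, 7), (1, 8), (1, 11), (1, 12), (1, 15), (2, 0), (2, 3), (2, 4), (2, 7), (2, 8), (2, 11), (2, 12), (2, 15), (3, 0), (3, 3), (3, 4), (3, 7), (3, 8), (3, 11), (3, 12), (3, 15)]

Answer: yes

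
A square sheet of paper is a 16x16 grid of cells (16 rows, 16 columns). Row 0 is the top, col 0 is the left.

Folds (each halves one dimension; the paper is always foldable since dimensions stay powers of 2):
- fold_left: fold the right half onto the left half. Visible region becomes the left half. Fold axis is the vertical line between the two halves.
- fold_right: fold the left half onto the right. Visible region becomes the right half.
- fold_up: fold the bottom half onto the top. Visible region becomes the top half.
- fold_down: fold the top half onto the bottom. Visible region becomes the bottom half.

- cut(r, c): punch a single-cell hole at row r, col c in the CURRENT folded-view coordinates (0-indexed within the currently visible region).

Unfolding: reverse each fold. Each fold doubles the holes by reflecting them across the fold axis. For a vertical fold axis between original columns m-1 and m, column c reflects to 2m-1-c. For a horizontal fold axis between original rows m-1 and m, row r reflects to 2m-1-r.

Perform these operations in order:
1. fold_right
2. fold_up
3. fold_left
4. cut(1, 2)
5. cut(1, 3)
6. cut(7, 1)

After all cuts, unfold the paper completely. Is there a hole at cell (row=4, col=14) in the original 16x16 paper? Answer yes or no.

Answer: no

Derivation:
Op 1 fold_right: fold axis v@8; visible region now rows[0,16) x cols[8,16) = 16x8
Op 2 fold_up: fold axis h@8; visible region now rows[0,8) x cols[8,16) = 8x8
Op 3 fold_left: fold axis v@12; visible region now rows[0,8) x cols[8,12) = 8x4
Op 4 cut(1, 2): punch at orig (1,10); cuts so far [(1, 10)]; region rows[0,8) x cols[8,12) = 8x4
Op 5 cut(1, 3): punch at orig (1,11); cuts so far [(1, 10), (1, 11)]; region rows[0,8) x cols[8,12) = 8x4
Op 6 cut(7, 1): punch at orig (7,9); cuts so far [(1, 10), (1, 11), (7, 9)]; region rows[0,8) x cols[8,12) = 8x4
Unfold 1 (reflect across v@12): 6 holes -> [(1, 10), (1, 11), (1, 12), (1, 13), (7, 9), (7, 14)]
Unfold 2 (reflect across h@8): 12 holes -> [(1, 10), (1, 11), (1, 12), (1, 13), (7, 9), (7, 14), (8, 9), (8, 14), (14, 10), (14, 11), (14, 12), (14, 13)]
Unfold 3 (reflect across v@8): 24 holes -> [(1, 2), (1, 3), (1, 4), (1, 5), (1, 10), (1, 11), (1, 12), (1, 13), (7, 1), (7, 6), (7, 9), (7, 14), (8, 1), (8, 6), (8, 9), (8, 14), (14, 2), (14, 3), (14, 4), (14, 5), (14, 10), (14, 11), (14, 12), (14, 13)]
Holes: [(1, 2), (1, 3), (1, 4), (1, 5), (1, 10), (1, 11), (1, 12), (1, 13), (7, 1), (7, 6), (7, 9), (7, 14), (8, 1), (8, 6), (8, 9), (8, 14), (14, 2), (14, 3), (14, 4), (14, 5), (14, 10), (14, 11), (14, 12), (14, 13)]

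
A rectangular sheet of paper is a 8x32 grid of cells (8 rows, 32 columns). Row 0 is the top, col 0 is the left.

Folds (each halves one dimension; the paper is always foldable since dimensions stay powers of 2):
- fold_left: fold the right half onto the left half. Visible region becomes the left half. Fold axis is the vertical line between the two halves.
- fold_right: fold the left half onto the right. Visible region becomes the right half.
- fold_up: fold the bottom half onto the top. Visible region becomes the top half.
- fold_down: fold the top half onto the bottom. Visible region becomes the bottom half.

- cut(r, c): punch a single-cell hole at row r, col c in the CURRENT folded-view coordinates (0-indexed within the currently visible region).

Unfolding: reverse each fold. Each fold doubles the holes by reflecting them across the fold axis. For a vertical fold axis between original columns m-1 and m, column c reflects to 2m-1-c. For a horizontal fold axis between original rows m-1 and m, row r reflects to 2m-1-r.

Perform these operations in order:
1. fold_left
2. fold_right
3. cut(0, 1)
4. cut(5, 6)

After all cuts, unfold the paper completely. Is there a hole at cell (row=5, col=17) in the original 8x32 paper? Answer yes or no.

Answer: yes

Derivation:
Op 1 fold_left: fold axis v@16; visible region now rows[0,8) x cols[0,16) = 8x16
Op 2 fold_right: fold axis v@8; visible region now rows[0,8) x cols[8,16) = 8x8
Op 3 cut(0, 1): punch at orig (0,9); cuts so far [(0, 9)]; region rows[0,8) x cols[8,16) = 8x8
Op 4 cut(5, 6): punch at orig (5,14); cuts so far [(0, 9), (5, 14)]; region rows[0,8) x cols[8,16) = 8x8
Unfold 1 (reflect across v@8): 4 holes -> [(0, 6), (0, 9), (5, 1), (5, 14)]
Unfold 2 (reflect across v@16): 8 holes -> [(0, 6), (0, 9), (0, 22), (0, 25), (5, 1), (5, 14), (5, 17), (5, 30)]
Holes: [(0, 6), (0, 9), (0, 22), (0, 25), (5, 1), (5, 14), (5, 17), (5, 30)]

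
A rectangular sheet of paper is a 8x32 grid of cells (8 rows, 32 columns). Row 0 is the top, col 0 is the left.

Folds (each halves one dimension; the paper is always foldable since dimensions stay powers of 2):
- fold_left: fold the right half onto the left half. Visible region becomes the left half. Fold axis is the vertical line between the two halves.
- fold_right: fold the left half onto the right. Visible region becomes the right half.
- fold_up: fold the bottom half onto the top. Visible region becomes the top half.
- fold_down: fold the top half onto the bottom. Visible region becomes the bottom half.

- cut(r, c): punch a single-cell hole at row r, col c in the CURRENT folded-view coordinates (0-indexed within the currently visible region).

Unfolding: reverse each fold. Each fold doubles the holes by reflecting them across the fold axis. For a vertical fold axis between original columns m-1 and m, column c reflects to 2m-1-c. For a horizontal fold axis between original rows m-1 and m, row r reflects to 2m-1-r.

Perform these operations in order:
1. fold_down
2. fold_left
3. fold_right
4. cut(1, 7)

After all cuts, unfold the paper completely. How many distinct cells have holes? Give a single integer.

Op 1 fold_down: fold axis h@4; visible region now rows[4,8) x cols[0,32) = 4x32
Op 2 fold_left: fold axis v@16; visible region now rows[4,8) x cols[0,16) = 4x16
Op 3 fold_right: fold axis v@8; visible region now rows[4,8) x cols[8,16) = 4x8
Op 4 cut(1, 7): punch at orig (5,15); cuts so far [(5, 15)]; region rows[4,8) x cols[8,16) = 4x8
Unfold 1 (reflect across v@8): 2 holes -> [(5, 0), (5, 15)]
Unfold 2 (reflect across v@16): 4 holes -> [(5, 0), (5, 15), (5, 16), (5, 31)]
Unfold 3 (reflect across h@4): 8 holes -> [(2, 0), (2, 15), (2, 16), (2, 31), (5, 0), (5, 15), (5, 16), (5, 31)]

Answer: 8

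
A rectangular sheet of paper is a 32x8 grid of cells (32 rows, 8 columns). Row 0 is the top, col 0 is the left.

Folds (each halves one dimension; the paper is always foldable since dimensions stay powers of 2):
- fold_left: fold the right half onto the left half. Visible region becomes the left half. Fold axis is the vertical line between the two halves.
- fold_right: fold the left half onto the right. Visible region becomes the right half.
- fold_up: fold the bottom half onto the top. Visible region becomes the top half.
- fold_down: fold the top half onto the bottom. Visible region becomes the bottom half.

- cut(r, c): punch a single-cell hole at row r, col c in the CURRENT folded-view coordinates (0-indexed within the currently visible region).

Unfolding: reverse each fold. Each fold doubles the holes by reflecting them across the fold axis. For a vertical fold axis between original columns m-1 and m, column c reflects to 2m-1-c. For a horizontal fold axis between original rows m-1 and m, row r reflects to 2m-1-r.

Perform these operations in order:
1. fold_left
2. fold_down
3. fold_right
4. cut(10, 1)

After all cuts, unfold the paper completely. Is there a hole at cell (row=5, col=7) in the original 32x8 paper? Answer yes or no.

Answer: yes

Derivation:
Op 1 fold_left: fold axis v@4; visible region now rows[0,32) x cols[0,4) = 32x4
Op 2 fold_down: fold axis h@16; visible region now rows[16,32) x cols[0,4) = 16x4
Op 3 fold_right: fold axis v@2; visible region now rows[16,32) x cols[2,4) = 16x2
Op 4 cut(10, 1): punch at orig (26,3); cuts so far [(26, 3)]; region rows[16,32) x cols[2,4) = 16x2
Unfold 1 (reflect across v@2): 2 holes -> [(26, 0), (26, 3)]
Unfold 2 (reflect across h@16): 4 holes -> [(5, 0), (5, 3), (26, 0), (26, 3)]
Unfold 3 (reflect across v@4): 8 holes -> [(5, 0), (5, 3), (5, 4), (5, 7), (26, 0), (26, 3), (26, 4), (26, 7)]
Holes: [(5, 0), (5, 3), (5, 4), (5, 7), (26, 0), (26, 3), (26, 4), (26, 7)]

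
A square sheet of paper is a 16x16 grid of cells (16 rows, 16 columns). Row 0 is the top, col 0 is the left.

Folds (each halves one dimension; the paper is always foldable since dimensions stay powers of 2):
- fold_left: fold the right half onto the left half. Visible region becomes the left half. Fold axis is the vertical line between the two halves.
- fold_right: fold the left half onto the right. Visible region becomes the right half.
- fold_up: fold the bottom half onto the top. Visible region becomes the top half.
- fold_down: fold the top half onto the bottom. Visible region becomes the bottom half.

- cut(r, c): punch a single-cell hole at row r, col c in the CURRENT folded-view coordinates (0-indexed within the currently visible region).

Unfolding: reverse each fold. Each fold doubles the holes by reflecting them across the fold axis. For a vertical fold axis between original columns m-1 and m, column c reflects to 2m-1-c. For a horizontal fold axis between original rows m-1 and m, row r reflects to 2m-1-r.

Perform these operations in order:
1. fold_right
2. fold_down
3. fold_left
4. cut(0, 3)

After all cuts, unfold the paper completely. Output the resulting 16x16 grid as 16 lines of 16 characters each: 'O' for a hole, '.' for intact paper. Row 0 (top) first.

Answer: ................
................
................
................
................
................
................
...OO......OO...
...OO......OO...
................
................
................
................
................
................
................

Derivation:
Op 1 fold_right: fold axis v@8; visible region now rows[0,16) x cols[8,16) = 16x8
Op 2 fold_down: fold axis h@8; visible region now rows[8,16) x cols[8,16) = 8x8
Op 3 fold_left: fold axis v@12; visible region now rows[8,16) x cols[8,12) = 8x4
Op 4 cut(0, 3): punch at orig (8,11); cuts so far [(8, 11)]; region rows[8,16) x cols[8,12) = 8x4
Unfold 1 (reflect across v@12): 2 holes -> [(8, 11), (8, 12)]
Unfold 2 (reflect across h@8): 4 holes -> [(7, 11), (7, 12), (8, 11), (8, 12)]
Unfold 3 (reflect across v@8): 8 holes -> [(7, 3), (7, 4), (7, 11), (7, 12), (8, 3), (8, 4), (8, 11), (8, 12)]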